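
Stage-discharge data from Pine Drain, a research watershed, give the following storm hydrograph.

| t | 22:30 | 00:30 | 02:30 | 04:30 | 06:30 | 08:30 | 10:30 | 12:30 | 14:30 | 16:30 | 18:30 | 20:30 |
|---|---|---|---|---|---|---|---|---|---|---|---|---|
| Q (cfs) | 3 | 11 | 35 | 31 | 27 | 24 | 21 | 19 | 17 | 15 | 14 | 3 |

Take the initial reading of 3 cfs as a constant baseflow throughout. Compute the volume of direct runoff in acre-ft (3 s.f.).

Direct-runoff ordinates (Q − Q_b): 0.0, 8.0, 32.0, 28.0, 24.0, 21.0, 18.0, 16.0, 14.0, 12.0, 11.0, 0.0 cfs.
ΣQ_DR = 184.0 cfs.
With Δt = 2 h = 7200 s, V = ΣQ_DR · Δt = 184.0 × 7200 = 1.32 × 10^6 ft³ = 30.4 acre-ft.

V ≈ 30.4 acre-ft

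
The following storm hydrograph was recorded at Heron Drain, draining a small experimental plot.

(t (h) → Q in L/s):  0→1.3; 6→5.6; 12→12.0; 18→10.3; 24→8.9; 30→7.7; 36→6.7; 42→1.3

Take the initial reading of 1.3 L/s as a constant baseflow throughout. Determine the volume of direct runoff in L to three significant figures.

V ≈ 9.37 × 10^5 L

Direct-runoff ordinates (Q − Q_b): 0.0, 4.3, 10.7, 9.0, 7.6, 6.4, 5.4, 0.0 L/s.
ΣQ_DR = 43.40 L/s.
With Δt = 6 h = 21600 s, V = ΣQ_DR · Δt = 43.40 × 21600 = 9.37 × 10^5 L.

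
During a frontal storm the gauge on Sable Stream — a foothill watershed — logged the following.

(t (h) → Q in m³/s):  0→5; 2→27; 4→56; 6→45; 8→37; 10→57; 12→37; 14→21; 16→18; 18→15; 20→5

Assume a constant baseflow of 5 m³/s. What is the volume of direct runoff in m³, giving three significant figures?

Direct-runoff ordinates (Q − Q_b): 0.0, 22.0, 51.0, 40.0, 32.0, 52.0, 32.0, 16.0, 13.0, 10.0, 0.0 m³/s.
ΣQ_DR = 268.0 m³/s.
With Δt = 2 h = 7200 s, V = ΣQ_DR · Δt = 268.0 × 7200 = 1.93 × 10^6 m³.

V ≈ 1.93 × 10^6 m³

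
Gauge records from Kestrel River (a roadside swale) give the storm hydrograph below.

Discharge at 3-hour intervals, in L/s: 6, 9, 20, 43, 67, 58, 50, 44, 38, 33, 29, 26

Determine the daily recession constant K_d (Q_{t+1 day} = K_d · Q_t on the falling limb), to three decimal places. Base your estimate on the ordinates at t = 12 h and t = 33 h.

K_d ≈ 0.339

Between t = 12 h and t = 33 h the flow falls from 67 to 26 L/s over 7×3 h = 21 h.
Per-interval ratio K = (26/67)^(1/7) = 0.8735; K_d = K^(24/3) = 0.339.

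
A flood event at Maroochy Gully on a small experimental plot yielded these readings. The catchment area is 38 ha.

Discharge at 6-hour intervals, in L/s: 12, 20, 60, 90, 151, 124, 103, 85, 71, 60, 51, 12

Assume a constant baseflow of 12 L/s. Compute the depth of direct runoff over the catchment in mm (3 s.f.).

d ≈ 39.5 mm

Direct runoff: 0.0, 8.0, 48.0, 78.0, 139.0, 112.0, 91.0, 73.0, 59.0, 48.0, 39.0, 0.0 L/s; ΣQ_DR = 695.0 L/s.
V = ΣQ_DR · Δt = 695.0 × 21600 s = 1.501 × 10^7 L.
Over A = 38 ha, depth = V / A = 39.5 mm.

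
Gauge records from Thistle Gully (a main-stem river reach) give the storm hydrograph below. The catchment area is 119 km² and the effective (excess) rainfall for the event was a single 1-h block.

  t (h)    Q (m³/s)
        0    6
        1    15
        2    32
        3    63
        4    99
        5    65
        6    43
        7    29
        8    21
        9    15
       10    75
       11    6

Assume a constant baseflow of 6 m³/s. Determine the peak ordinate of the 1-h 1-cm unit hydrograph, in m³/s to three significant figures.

Direct runoff: 0.0, 9.0, 26.0, 57.0, 93.0, 59.0, 37.0, 23.0, 15.0, 9.0, 69.0, 0.0 m³/s; ΣQ_DR = 397.0 m³/s, peak = 93.0 m³/s.
Runoff depth d = ΣQ_DR·Δt / A = 397.0 × 3600 / (119 km²) = 12.01 mm.
The 1-cm UH is the DRH scaled by (10 mm)/d, so U_p = 93.0 × 10/12.01 = 77.4 m³/s.

U_p ≈ 77.4 m³/s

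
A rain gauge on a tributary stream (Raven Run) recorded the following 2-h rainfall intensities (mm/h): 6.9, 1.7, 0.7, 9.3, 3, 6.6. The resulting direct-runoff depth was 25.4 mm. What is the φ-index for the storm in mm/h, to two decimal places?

Only the 3 blocks with intensity above φ contribute runoff: 6.9, 9.3, 6.6 mm/h.
Σ(I−φ)·Δt = d  ⇒  (6.9+9.3+6.6 − 3φ)·2 = 25.4
φ = (22.80 − 25.4/2) / 3 = 3.37 mm/h.

φ ≈ 3.37 mm/h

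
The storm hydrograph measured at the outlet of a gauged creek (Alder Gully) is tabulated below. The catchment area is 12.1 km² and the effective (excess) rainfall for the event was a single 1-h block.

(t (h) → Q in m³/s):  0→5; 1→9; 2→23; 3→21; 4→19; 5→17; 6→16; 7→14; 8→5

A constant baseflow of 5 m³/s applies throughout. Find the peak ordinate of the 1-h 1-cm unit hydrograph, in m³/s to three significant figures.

Direct runoff: 0.0, 4.0, 18.0, 16.0, 14.0, 12.0, 11.0, 9.0, 0.0 m³/s; ΣQ_DR = 84.00 m³/s, peak = 18.0 m³/s.
Runoff depth d = ΣQ_DR·Δt / A = 84.00 × 3600 / (12.1 km²) = 24.99 mm.
The 1-cm UH is the DRH scaled by (10 mm)/d, so U_p = 18.0 × 10/24.99 = 7.20 m³/s.

U_p ≈ 7.20 m³/s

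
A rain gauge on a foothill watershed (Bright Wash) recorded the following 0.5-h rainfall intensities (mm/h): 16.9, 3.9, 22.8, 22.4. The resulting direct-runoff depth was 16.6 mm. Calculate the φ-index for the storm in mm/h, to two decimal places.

φ ≈ 9.63 mm/h

Only the 3 blocks with intensity above φ contribute runoff: 16.9, 22.8, 22.4 mm/h.
Σ(I−φ)·Δt = d  ⇒  (16.9+22.8+22.4 − 3φ)·0.5 = 16.6
φ = (62.10 − 16.6/0.5) / 3 = 9.63 mm/h.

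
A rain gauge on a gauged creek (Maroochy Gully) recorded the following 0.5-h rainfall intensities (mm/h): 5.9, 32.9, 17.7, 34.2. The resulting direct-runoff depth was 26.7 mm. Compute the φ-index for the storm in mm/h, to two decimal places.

Only the 3 blocks with intensity above φ contribute runoff: 32.9, 17.7, 34.2 mm/h.
Σ(I−φ)·Δt = d  ⇒  (32.9+17.7+34.2 − 3φ)·0.5 = 26.7
φ = (84.80 − 26.7/0.5) / 3 = 10.47 mm/h.

φ ≈ 10.47 mm/h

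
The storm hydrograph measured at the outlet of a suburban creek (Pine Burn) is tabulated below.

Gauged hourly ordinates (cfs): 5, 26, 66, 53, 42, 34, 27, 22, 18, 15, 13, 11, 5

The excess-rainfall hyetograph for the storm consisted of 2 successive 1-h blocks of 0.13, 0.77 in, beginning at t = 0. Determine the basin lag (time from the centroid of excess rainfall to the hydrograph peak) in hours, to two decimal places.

t_L ≈ 0.64 h

Centroid of excess rainfall: t_c = Σ P_i·t̄_i / ΣP_i = 1.3556 h (block centres at 0.5, 1.5 h).
Hydrograph peak occurs at t = 2 h, so basin lag t_L = 2 − 1.3556 = 0.64 h.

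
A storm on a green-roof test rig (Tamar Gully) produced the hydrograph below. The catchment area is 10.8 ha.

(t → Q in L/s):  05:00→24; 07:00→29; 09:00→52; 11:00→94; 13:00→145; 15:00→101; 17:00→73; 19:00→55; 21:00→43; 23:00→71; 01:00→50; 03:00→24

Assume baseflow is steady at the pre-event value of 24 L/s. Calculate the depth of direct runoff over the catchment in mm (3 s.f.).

Direct runoff: 0.0, 5.0, 28.0, 70.0, 121.0, 77.0, 49.0, 31.0, 19.0, 47.0, 26.0, 0.0 L/s; ΣQ_DR = 473.0 L/s.
V = ΣQ_DR · Δt = 473.0 × 7200 s = 3.406 × 10^6 L.
Over A = 10.8 ha, depth = V / A = 31.5 mm.

d ≈ 31.5 mm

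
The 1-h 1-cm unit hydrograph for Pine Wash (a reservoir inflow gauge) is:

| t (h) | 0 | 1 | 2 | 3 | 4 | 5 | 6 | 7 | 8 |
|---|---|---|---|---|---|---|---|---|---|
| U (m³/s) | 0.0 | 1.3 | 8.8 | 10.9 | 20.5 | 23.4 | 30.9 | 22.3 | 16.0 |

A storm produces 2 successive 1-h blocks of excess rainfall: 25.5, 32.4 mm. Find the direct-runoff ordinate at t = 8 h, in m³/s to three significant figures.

Q ≈ 113 m³/s

By discrete convolution, Q_j = Σ (P_i / 10 mm) · U_{j−i}.
At t = 8 h (j=8): Q = (25.5/10)·16.0 + (32.4/10)·22.3 = 113 m³/s.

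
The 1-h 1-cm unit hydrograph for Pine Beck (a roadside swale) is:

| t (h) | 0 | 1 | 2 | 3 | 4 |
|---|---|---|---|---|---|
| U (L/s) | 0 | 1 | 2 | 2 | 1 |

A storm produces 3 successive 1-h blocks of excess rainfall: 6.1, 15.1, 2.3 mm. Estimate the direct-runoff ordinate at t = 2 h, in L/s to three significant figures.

Q ≈ 2.73 L/s

By discrete convolution, Q_j = Σ (P_i / 10 mm) · U_{j−i}.
At t = 2 h (j=2): Q = (6.1/10)·2 + (15.1/10)·1 + (2.3/10)·0 = 2.73 L/s.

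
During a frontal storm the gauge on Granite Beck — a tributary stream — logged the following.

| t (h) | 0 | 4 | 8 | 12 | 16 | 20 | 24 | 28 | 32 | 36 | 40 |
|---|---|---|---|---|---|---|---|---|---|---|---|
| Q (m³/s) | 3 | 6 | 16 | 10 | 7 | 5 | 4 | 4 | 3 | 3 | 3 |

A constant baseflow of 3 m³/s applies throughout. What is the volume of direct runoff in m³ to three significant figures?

Direct-runoff ordinates (Q − Q_b): 0.0, 3.0, 13.0, 7.0, 4.0, 2.0, 1.0, 1.0, 0.0, 0.0, 0.0 m³/s.
ΣQ_DR = 31.00 m³/s.
With Δt = 4 h = 14400 s, V = ΣQ_DR · Δt = 31.00 × 14400 = 4.46 × 10^5 m³.

V ≈ 4.46 × 10^5 m³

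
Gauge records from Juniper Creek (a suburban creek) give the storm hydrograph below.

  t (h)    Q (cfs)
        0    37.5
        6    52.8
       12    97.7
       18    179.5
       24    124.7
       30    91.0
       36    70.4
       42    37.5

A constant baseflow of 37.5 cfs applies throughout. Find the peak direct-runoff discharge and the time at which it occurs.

Subtracting baseflow gives direct-runoff ordinates: 0.0, 15.3, 60.2, 142.0, 87.2, 53.5, 32.9, 0.0 cfs.
The maximum is 142.0 cfs, occurring at the reading for t = 18 h.

Q_p = 142.0 cfs at t = 18 h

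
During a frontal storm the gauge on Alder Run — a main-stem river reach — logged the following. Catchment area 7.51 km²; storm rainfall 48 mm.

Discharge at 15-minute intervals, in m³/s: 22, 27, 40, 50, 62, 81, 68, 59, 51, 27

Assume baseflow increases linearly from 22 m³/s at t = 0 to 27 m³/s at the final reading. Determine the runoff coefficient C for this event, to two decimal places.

ΣQ_DR = 242.0 m³/s; V = ΣQ_DR·Δt = 2.178 × 10^5 m³.
Runoff depth d = V / A = 29.00 mm.
C = d / P = 29.00 / 48 = 0.60.

C ≈ 0.60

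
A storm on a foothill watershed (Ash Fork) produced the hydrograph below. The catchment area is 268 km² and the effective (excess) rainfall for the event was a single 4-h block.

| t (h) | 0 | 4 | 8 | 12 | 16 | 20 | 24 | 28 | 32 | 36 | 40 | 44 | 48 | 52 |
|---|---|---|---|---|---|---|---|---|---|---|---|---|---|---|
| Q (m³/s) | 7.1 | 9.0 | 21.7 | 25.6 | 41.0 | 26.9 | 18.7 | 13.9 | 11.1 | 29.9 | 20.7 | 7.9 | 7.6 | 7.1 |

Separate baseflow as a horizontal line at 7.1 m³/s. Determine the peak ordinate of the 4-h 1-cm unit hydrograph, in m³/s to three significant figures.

Direct runoff: 0.0, 1.9, 14.6, 18.5, 33.9, 19.8, 11.6, 6.8, 4.0, 22.8, 13.6, 0.8, 0.5, 0.0 m³/s; ΣQ_DR = 148.8 m³/s, peak = 33.9 m³/s.
Runoff depth d = ΣQ_DR·Δt / A = 148.8 × 14400 / (268 km²) = 7.995 mm.
The 1-cm UH is the DRH scaled by (10 mm)/d, so U_p = 33.9 × 10/7.995 = 42.4 m³/s.

U_p ≈ 42.4 m³/s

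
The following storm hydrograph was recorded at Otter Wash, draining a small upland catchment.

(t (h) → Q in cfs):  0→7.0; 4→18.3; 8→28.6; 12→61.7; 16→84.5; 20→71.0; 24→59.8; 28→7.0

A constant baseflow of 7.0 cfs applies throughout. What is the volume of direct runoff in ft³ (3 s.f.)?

Direct-runoff ordinates (Q − Q_b): 0.0, 11.3, 21.6, 54.7, 77.5, 64.0, 52.8, 0.0 cfs.
ΣQ_DR = 281.9 cfs.
With Δt = 4 h = 14400 s, V = ΣQ_DR · Δt = 281.9 × 14400 = 4.06 × 10^6 ft³.

V ≈ 4.06 × 10^6 ft³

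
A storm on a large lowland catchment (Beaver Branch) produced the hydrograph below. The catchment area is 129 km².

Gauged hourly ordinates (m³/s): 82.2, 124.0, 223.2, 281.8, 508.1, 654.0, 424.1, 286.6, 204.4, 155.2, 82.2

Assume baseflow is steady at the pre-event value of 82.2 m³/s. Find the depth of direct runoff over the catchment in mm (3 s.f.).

Direct runoff: 0.0, 41.8, 141.0, 199.6, 425.9, 571.8, 341.9, 204.4, 122.2, 73.0, 0.0 m³/s; ΣQ_DR = 2122 m³/s.
V = ΣQ_DR · Δt = 2122 × 3600 s = 7.638 × 10^6 m³.
Over A = 129 km², depth = V / A = 59.2 mm.

d ≈ 59.2 mm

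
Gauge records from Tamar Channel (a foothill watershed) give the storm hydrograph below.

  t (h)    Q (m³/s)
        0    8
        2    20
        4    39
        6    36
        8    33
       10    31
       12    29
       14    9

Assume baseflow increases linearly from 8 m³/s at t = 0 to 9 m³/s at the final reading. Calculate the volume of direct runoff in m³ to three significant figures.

Direct-runoff ordinates (Q − Q_b): 0.00, 11.86, 30.71, 27.57, 24.43, 22.29, 20.14, 0.00 m³/s.
ΣQ_DR = 137.0 m³/s.
With Δt = 2 h = 7200 s, V = ΣQ_DR · Δt = 137.0 × 7200 = 9.86 × 10^5 m³.

V ≈ 9.86 × 10^5 m³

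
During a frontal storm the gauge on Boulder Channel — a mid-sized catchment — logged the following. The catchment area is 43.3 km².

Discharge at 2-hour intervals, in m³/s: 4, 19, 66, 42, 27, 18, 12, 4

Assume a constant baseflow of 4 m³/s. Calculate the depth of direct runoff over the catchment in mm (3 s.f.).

Direct runoff: 0.0, 15.0, 62.0, 38.0, 23.0, 14.0, 8.0, 0.0 m³/s; ΣQ_DR = 160.0 m³/s.
V = ΣQ_DR · Δt = 160.0 × 7200 s = 1.152 × 10^6 m³.
Over A = 43.3 km², depth = V / A = 26.6 mm.

d ≈ 26.6 mm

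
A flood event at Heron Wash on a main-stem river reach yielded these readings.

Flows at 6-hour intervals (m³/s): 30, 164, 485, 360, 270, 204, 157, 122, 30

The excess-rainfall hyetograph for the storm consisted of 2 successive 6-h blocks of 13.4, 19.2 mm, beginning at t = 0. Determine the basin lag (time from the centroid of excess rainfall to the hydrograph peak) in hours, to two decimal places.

Centroid of excess rainfall: t_c = Σ P_i·t̄_i / ΣP_i = 6.5337 h (block centres at 3, 9 h).
Hydrograph peak occurs at t = 12 h, so basin lag t_L = 12 − 6.5337 = 5.47 h.

t_L ≈ 5.47 h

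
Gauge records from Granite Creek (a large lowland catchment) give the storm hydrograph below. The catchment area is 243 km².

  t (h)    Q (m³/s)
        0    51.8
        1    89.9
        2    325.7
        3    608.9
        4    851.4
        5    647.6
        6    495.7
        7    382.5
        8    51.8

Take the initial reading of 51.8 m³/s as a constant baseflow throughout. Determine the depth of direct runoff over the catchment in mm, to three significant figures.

Direct runoff: 0.0, 38.1, 273.9, 557.1, 799.6, 595.8, 443.9, 330.7, 0.0 m³/s; ΣQ_DR = 3039 m³/s.
V = ΣQ_DR · Δt = 3039 × 3600 s = 1.094 × 10^7 m³.
Over A = 243 km², depth = V / A = 45.0 mm.

d ≈ 45.0 mm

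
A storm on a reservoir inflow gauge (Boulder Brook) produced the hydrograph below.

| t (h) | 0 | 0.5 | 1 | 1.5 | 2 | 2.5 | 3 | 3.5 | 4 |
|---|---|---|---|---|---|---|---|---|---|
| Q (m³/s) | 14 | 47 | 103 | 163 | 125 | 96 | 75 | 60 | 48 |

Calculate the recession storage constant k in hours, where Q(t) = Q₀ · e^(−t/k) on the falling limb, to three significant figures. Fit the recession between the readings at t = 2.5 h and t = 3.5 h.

k ≈ 2.13 h

On the falling limb, Q drops from 96 to 60 m³/s between t = 2.5 h and t = 3.5 h (Δt = 1 h).
k = −Δt / ln(Q₂/Q₁) = −1 / ln(60/96) = 2.13 h.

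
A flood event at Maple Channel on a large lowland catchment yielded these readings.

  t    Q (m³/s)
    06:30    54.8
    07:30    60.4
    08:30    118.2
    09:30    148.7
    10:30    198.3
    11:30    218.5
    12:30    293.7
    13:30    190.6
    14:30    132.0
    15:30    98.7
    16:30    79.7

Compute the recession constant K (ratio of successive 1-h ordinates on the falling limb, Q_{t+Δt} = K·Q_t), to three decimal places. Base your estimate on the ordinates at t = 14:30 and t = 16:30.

Using the recession-limb readings at t = 14:30 and t = 16:30: Q falls from 132.0 to 79.7 m³/s over 2 intervals.
K = (Q₂/Q₁)^(1/2) = (79.7/132.0)^(1/2) = 0.777.

K ≈ 0.777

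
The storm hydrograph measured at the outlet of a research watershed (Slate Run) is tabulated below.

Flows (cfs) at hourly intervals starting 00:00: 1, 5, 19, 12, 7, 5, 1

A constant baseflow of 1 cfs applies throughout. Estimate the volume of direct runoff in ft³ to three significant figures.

Direct-runoff ordinates (Q − Q_b): 0.0, 4.0, 18.0, 11.0, 6.0, 4.0, 0.0 cfs.
ΣQ_DR = 43.00 cfs.
With Δt = 1 h = 3600 s, V = ΣQ_DR · Δt = 43.00 × 3600 = 1.55 × 10^5 ft³.

V ≈ 1.55 × 10^5 ft³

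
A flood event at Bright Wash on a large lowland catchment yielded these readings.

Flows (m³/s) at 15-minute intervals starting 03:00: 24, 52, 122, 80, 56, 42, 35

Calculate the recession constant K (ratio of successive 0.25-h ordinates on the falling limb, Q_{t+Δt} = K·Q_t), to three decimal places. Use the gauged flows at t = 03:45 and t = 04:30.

Using the recession-limb readings at t = 03:45 and t = 04:30: Q falls from 80 to 35 m³/s over 3 intervals.
K = (Q₂/Q₁)^(1/3) = (35/80)^(1/3) = 0.759.

K ≈ 0.759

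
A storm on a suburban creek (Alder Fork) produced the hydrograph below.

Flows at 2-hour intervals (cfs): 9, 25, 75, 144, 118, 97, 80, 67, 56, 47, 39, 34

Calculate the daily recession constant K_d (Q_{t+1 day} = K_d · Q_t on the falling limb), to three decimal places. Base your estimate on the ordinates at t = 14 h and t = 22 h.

Between t = 14 h and t = 22 h the flow falls from 67 to 34 cfs over 4×2 h = 8 h.
Per-interval ratio K = (34/67)^(1/4) = 0.8440; K_d = K^(24/2) = 0.131.

K_d ≈ 0.131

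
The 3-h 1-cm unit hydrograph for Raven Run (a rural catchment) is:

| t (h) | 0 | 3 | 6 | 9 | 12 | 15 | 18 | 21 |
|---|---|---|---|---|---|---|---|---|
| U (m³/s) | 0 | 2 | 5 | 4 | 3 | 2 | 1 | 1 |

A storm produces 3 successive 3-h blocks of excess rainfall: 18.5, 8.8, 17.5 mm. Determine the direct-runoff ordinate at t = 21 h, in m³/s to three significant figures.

Q ≈ 6.23 m³/s

By discrete convolution, Q_j = Σ (P_i / 10 mm) · U_{j−i}.
At t = 21 h (j=7): Q = (18.5/10)·1 + (8.8/10)·1 + (17.5/10)·2 = 6.23 m³/s.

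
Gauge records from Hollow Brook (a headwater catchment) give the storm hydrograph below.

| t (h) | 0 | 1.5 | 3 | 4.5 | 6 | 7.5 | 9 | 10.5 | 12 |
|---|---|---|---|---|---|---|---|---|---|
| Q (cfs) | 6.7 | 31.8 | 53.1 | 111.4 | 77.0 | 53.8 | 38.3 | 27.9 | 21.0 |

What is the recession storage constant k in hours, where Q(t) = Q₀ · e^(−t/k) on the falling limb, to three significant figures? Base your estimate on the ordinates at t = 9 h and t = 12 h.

k ≈ 4.99 h

On the falling limb, Q drops from 38.3 to 21.0 cfs between t = 9 h and t = 12 h (Δt = 3 h).
k = −Δt / ln(Q₂/Q₁) = −3 / ln(21.0/38.3) = 4.99 h.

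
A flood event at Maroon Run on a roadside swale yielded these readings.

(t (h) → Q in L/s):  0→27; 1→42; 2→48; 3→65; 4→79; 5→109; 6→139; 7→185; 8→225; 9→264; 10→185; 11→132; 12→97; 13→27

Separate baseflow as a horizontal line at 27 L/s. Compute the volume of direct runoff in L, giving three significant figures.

Direct-runoff ordinates (Q − Q_b): 0.0, 15.0, 21.0, 38.0, 52.0, 82.0, 112.0, 158.0, 198.0, 237.0, 158.0, 105.0, 70.0, 0.0 L/s.
ΣQ_DR = 1246 L/s.
With Δt = 1 h = 3600 s, V = ΣQ_DR · Δt = 1246 × 3600 = 4.49 × 10^6 L.

V ≈ 4.49 × 10^6 L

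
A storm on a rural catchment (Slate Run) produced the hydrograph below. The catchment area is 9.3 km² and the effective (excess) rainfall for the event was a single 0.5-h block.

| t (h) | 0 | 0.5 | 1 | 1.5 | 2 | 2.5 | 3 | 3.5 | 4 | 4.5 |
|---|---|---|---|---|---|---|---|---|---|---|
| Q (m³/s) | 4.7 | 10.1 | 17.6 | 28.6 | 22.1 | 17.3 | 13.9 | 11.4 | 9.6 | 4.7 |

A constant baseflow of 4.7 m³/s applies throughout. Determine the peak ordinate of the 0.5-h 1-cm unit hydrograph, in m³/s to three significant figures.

U_p ≈ 13.3 m³/s

Direct runoff: 0.0, 5.4, 12.9, 23.9, 17.4, 12.6, 9.2, 6.7, 4.9, 0.0 m³/s; ΣQ_DR = 93.00 m³/s, peak = 23.9 m³/s.
Runoff depth d = ΣQ_DR·Δt / A = 93.00 × 1800 / (9.3 km²) = 18.00 mm.
The 1-cm UH is the DRH scaled by (10 mm)/d, so U_p = 23.9 × 10/18.00 = 13.3 m³/s.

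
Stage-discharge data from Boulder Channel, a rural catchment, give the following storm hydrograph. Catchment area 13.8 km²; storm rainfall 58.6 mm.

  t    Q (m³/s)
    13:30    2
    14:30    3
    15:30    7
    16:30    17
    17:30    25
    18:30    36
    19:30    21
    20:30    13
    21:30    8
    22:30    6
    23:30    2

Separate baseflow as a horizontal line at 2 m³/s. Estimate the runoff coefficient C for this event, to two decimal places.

ΣQ_DR = 118.0 m³/s; V = ΣQ_DR·Δt = 4.248 × 10^5 m³.
Runoff depth d = V / A = 30.78 mm.
C = d / P = 30.78 / 58.6 = 0.53.

C ≈ 0.53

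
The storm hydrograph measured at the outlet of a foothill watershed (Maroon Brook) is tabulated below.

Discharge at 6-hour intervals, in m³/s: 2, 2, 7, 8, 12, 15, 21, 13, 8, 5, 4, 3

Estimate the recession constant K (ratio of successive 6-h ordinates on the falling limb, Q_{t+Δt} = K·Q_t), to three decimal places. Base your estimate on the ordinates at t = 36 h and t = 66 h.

Using the recession-limb readings at t = 36 h and t = 66 h: Q falls from 21 to 3 m³/s over 5 intervals.
K = (Q₂/Q₁)^(1/5) = (3/21)^(1/5) = 0.678.

K ≈ 0.678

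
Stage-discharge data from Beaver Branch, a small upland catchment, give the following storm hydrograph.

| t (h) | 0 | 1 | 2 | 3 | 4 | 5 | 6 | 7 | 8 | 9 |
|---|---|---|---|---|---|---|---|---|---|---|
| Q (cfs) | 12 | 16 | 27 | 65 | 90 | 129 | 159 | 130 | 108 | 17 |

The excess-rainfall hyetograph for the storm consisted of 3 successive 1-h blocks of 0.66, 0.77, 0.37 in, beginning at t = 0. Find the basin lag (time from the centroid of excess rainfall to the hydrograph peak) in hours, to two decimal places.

Centroid of excess rainfall: t_c = Σ P_i·t̄_i / ΣP_i = 1.3389 h (block centres at 0.5, 1.5, 2.5 h).
Hydrograph peak occurs at t = 6 h, so basin lag t_L = 6 − 1.3389 = 4.66 h.

t_L ≈ 4.66 h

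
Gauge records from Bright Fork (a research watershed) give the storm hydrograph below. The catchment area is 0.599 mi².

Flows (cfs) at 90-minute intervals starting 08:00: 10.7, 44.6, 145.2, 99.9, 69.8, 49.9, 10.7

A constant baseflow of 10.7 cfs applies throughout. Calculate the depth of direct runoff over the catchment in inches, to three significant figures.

Direct runoff: 0.0, 33.9, 134.5, 89.2, 59.1, 39.2, 0.0 cfs; ΣQ_DR = 355.9 cfs.
V = ΣQ_DR · Δt = 355.9 × 5400 s = 1.922 × 10^6 ft³.
Over A = 0.599 mi², depth = V / A = 1.38 in.

d ≈ 1.38 in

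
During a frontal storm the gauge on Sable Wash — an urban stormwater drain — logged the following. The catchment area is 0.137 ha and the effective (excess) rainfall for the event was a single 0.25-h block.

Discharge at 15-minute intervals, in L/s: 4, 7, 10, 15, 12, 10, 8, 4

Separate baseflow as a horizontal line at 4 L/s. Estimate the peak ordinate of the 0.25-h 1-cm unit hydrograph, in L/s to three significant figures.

Direct runoff: 0.0, 3.0, 6.0, 11.0, 8.0, 6.0, 4.0, 0.0 L/s; ΣQ_DR = 38.00 L/s, peak = 11.0 L/s.
Runoff depth d = ΣQ_DR·Δt / A = 38.00 × 900 / (0.137 ha) = 24.96 mm.
The 1-cm UH is the DRH scaled by (10 mm)/d, so U_p = 11.0 × 10/24.96 = 4.41 L/s.

U_p ≈ 4.41 L/s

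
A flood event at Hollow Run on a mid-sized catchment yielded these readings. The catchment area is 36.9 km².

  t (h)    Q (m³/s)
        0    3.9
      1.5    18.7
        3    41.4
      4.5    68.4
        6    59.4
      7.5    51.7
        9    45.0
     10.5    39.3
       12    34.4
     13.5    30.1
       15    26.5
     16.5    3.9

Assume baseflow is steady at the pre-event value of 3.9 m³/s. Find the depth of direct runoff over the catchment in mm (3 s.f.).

Direct runoff: 0.0, 14.8, 37.5, 64.5, 55.5, 47.8, 41.1, 35.4, 30.5, 26.2, 22.6, 0.0 m³/s; ΣQ_DR = 375.9 m³/s.
V = ΣQ_DR · Δt = 375.9 × 5400 s = 2.030 × 10^6 m³.
Over A = 36.9 km², depth = V / A = 55.0 mm.

d ≈ 55.0 mm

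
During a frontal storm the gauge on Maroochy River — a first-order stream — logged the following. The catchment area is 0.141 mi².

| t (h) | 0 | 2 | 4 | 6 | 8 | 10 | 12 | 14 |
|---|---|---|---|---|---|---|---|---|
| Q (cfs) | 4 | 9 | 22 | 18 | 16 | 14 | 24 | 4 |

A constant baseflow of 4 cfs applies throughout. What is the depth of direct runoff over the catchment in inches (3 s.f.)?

d ≈ 1.74 in

Direct runoff: 0.0, 5.0, 18.0, 14.0, 12.0, 10.0, 20.0, 0.0 cfs; ΣQ_DR = 79.00 cfs.
V = ΣQ_DR · Δt = 79.00 × 7200 s = 5.688 × 10^5 ft³.
Over A = 0.141 mi², depth = V / A = 1.74 in.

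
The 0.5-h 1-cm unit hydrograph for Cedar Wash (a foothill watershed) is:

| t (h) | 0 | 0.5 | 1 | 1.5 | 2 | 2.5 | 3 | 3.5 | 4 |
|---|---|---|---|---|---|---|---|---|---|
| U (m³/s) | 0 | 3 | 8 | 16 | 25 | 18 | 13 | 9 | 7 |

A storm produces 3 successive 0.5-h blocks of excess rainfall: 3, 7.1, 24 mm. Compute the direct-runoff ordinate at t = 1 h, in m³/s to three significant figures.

By discrete convolution, Q_j = Σ (P_i / 10 mm) · U_{j−i}.
At t = 1 h (j=2): Q = (3/10)·8 + (7.1/10)·3 + (24/10)·0 = 4.53 m³/s.

Q ≈ 4.53 m³/s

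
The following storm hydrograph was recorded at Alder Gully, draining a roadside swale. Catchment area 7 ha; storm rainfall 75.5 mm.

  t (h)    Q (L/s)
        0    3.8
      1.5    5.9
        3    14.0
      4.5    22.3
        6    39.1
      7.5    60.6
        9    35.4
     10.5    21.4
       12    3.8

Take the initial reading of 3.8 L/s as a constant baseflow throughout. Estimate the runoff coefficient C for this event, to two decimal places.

C ≈ 0.18

ΣQ_DR = 172.1 L/s; V = ΣQ_DR·Δt = 9.293 × 10^5 L.
Runoff depth d = V / A = 13.28 mm.
C = d / P = 13.28 / 75.5 = 0.18.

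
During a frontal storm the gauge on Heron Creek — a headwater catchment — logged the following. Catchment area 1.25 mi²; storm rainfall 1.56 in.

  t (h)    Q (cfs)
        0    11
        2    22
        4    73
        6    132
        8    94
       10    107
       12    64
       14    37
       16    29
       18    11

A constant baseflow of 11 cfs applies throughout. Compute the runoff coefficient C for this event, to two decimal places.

C ≈ 0.75

ΣQ_DR = 470.0 cfs; V = ΣQ_DR·Δt = 3.384 × 10^6 ft³.
Runoff depth d = V / A = 1.165 in.
C = d / P = 1.165 / 1.56 = 0.75.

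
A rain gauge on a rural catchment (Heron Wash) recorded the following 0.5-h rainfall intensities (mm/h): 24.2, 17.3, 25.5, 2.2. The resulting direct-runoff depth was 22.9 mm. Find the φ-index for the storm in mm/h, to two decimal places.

Only the 3 blocks with intensity above φ contribute runoff: 24.2, 17.3, 25.5 mm/h.
Σ(I−φ)·Δt = d  ⇒  (24.2+17.3+25.5 − 3φ)·0.5 = 22.9
φ = (67.00 − 22.9/0.5) / 3 = 7.07 mm/h.

φ ≈ 7.07 mm/h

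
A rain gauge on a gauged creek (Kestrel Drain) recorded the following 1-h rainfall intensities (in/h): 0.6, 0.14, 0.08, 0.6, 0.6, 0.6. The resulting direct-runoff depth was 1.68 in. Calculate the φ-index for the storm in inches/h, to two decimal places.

Only the 4 blocks with intensity above φ contribute runoff: 0.6, 0.6, 0.6, 0.6 in/h.
Σ(I−φ)·Δt = d  ⇒  (0.6+0.6+0.6+0.6 − 4φ)·1 = 1.68
φ = (2.400 − 1.68/1) / 4 = 0.18 in/h.

φ ≈ 0.18 in/h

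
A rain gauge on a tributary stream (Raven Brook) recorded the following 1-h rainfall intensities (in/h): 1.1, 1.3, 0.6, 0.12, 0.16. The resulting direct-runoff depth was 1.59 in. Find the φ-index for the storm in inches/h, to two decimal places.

Only the 3 blocks with intensity above φ contribute runoff: 1.1, 1.3, 0.6 in/h.
Σ(I−φ)·Δt = d  ⇒  (1.1+1.3+0.6 − 3φ)·1 = 1.59
φ = (3.000 − 1.59/1) / 3 = 0.47 in/h.

φ ≈ 0.47 in/h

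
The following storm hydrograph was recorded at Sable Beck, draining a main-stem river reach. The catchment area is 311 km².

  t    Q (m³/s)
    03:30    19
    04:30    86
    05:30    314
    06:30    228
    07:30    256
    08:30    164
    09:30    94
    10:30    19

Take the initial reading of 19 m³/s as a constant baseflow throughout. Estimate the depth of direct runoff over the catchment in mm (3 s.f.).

d ≈ 11.9 mm

Direct runoff: 0.0, 67.0, 295.0, 209.0, 237.0, 145.0, 75.0, 0.0 m³/s; ΣQ_DR = 1028 m³/s.
V = ΣQ_DR · Δt = 1028 × 3600 s = 3.701 × 10^6 m³.
Over A = 311 km², depth = V / A = 11.9 mm.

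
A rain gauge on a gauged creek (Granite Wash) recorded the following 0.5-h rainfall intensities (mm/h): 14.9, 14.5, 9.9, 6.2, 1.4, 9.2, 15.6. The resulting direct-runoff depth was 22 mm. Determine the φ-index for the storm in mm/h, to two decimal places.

φ ≈ 4.38 mm/h

Only the 6 blocks with intensity above φ contribute runoff: 14.9, 14.5, 9.9, 6.2, 9.2, 15.6 mm/h.
Σ(I−φ)·Δt = d  ⇒  (14.9+14.5+9.9+6.2+9.2+15.6 − 6φ)·0.5 = 22
φ = (70.30 − 22/0.5) / 6 = 4.38 mm/h.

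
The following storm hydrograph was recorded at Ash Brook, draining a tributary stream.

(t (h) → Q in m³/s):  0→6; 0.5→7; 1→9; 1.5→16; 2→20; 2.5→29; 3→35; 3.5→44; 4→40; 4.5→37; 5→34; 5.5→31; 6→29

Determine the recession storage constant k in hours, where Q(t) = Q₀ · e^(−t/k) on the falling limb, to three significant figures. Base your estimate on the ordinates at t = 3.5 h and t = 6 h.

On the falling limb, Q drops from 44 to 29 m³/s between t = 3.5 h and t = 6 h (Δt = 2.5 h).
k = −Δt / ln(Q₂/Q₁) = −2.5 / ln(29/44) = 6.00 h.

k ≈ 6.00 h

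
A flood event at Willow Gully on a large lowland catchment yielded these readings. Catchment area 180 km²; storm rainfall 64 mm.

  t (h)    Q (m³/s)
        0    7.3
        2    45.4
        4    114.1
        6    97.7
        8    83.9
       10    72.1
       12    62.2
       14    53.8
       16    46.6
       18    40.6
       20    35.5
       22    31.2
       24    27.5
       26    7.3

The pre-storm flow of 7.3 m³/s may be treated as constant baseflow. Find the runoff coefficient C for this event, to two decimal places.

C ≈ 0.39

ΣQ_DR = 623.0 m³/s; V = ΣQ_DR·Δt = 4.486 × 10^6 m³.
Runoff depth d = V / A = 24.92 mm.
C = d / P = 24.92 / 64 = 0.39.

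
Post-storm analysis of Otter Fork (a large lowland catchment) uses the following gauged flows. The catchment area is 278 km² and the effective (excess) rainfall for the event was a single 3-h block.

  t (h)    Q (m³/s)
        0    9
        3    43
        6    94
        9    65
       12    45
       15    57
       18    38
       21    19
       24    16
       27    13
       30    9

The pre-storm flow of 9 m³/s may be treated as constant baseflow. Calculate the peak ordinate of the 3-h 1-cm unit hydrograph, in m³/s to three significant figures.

Direct runoff: 0.0, 34.0, 85.0, 56.0, 36.0, 48.0, 29.0, 10.0, 7.0, 4.0, 0.0 m³/s; ΣQ_DR = 309.0 m³/s, peak = 85.0 m³/s.
Runoff depth d = ΣQ_DR·Δt / A = 309.0 × 10800 / (278 km²) = 12.00 mm.
The 1-cm UH is the DRH scaled by (10 mm)/d, so U_p = 85.0 × 10/12.00 = 70.8 m³/s.

U_p ≈ 70.8 m³/s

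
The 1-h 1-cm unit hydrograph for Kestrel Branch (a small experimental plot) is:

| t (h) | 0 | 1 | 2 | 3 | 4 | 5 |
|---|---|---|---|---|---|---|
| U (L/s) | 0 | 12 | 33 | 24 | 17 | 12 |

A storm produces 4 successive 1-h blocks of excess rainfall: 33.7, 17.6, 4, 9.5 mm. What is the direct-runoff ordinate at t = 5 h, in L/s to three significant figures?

Q ≈ 111 L/s

By discrete convolution, Q_j = Σ (P_i / 10 mm) · U_{j−i}.
At t = 5 h (j=5): Q = (33.7/10)·12 + (17.6/10)·17 + (4/10)·24 + (9.5/10)·33 = 111 L/s.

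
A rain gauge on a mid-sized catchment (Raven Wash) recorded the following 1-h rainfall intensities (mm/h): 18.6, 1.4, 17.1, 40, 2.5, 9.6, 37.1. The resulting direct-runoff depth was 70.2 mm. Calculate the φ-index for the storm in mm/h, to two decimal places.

Only the 4 blocks with intensity above φ contribute runoff: 18.6, 17.1, 40, 37.1 mm/h.
Σ(I−φ)·Δt = d  ⇒  (18.6+17.1+40+37.1 − 4φ)·1 = 70.2
φ = (112.8 − 70.2/1) / 4 = 10.65 mm/h.

φ ≈ 10.65 mm/h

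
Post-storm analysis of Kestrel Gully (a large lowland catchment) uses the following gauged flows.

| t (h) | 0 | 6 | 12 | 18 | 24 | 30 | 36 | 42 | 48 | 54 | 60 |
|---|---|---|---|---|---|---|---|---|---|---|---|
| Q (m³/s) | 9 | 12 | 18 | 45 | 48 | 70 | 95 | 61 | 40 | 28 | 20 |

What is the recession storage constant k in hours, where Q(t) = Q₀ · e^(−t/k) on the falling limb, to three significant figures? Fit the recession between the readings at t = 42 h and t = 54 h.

On the falling limb, Q drops from 61 to 28 m³/s between t = 42 h and t = 54 h (Δt = 12 h).
k = −Δt / ln(Q₂/Q₁) = −12 / ln(28/61) = 15.4 h.

k ≈ 15.4 h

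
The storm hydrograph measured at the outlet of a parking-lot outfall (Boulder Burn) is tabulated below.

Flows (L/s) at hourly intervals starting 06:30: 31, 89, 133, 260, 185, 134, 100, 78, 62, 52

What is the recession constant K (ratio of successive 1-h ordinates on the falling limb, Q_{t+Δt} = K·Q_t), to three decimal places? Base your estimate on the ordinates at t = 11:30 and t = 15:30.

K ≈ 0.789

Using the recession-limb readings at t = 11:30 and t = 15:30: Q falls from 134 to 52 L/s over 4 intervals.
K = (Q₂/Q₁)^(1/4) = (52/134)^(1/4) = 0.789.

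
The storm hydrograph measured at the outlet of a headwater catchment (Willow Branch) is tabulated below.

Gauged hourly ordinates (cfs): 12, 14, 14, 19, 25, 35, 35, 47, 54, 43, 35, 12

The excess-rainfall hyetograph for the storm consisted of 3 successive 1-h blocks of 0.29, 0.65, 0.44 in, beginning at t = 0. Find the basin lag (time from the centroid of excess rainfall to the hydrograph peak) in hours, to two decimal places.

Centroid of excess rainfall: t_c = Σ P_i·t̄_i / ΣP_i = 1.6087 h (block centres at 0.5, 1.5, 2.5 h).
Hydrograph peak occurs at t = 8 h, so basin lag t_L = 8 − 1.6087 = 6.39 h.

t_L ≈ 6.39 h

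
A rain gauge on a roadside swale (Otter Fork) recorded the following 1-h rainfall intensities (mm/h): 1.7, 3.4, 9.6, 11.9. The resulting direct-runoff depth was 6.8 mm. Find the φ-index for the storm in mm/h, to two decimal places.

φ ≈ 7.35 mm/h

Only the 2 blocks with intensity above φ contribute runoff: 9.6, 11.9 mm/h.
Σ(I−φ)·Δt = d  ⇒  (9.6+11.9 − 2φ)·1 = 6.8
φ = (21.50 − 6.8/1) / 2 = 7.35 mm/h.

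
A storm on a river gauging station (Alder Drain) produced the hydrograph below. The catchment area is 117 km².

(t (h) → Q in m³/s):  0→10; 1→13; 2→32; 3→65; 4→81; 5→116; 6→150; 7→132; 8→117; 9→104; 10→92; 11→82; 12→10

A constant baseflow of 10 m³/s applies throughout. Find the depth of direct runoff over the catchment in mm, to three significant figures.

Direct runoff: 0.0, 3.0, 22.0, 55.0, 71.0, 106.0, 140.0, 122.0, 107.0, 94.0, 82.0, 72.0, 0.0 m³/s; ΣQ_DR = 874.0 m³/s.
V = ΣQ_DR · Δt = 874.0 × 3600 s = 3.146 × 10^6 m³.
Over A = 117 km², depth = V / A = 26.9 mm.

d ≈ 26.9 mm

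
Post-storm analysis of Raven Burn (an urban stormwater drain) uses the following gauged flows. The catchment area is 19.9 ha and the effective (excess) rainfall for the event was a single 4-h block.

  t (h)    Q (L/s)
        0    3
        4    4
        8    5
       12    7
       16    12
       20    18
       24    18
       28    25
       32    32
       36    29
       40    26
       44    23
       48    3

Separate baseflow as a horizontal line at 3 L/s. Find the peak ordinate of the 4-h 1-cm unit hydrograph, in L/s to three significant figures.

U_p ≈ 24.1 L/s

Direct runoff: 0.0, 1.0, 2.0, 4.0, 9.0, 15.0, 15.0, 22.0, 29.0, 26.0, 23.0, 20.0, 0.0 L/s; ΣQ_DR = 166.0 L/s, peak = 29.0 L/s.
Runoff depth d = ΣQ_DR·Δt / A = 166.0 × 14400 / (19.9 ha) = 12.01 mm.
The 1-cm UH is the DRH scaled by (10 mm)/d, so U_p = 29.0 × 10/12.01 = 24.1 L/s.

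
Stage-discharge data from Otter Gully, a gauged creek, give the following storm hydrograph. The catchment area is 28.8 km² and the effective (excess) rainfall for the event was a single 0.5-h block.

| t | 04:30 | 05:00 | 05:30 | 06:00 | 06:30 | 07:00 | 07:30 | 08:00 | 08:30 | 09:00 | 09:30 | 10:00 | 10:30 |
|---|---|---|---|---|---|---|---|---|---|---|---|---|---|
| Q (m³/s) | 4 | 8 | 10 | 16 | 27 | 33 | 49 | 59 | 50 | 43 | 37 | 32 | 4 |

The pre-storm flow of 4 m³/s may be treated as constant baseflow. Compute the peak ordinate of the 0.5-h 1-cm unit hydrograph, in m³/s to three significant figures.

U_p ≈ 27.5 m³/s

Direct runoff: 0.0, 4.0, 6.0, 12.0, 23.0, 29.0, 45.0, 55.0, 46.0, 39.0, 33.0, 28.0, 0.0 m³/s; ΣQ_DR = 320.0 m³/s, peak = 55.0 m³/s.
Runoff depth d = ΣQ_DR·Δt / A = 320.0 × 1800 / (28.8 km²) = 20.00 mm.
The 1-cm UH is the DRH scaled by (10 mm)/d, so U_p = 55.0 × 10/20.00 = 27.5 m³/s.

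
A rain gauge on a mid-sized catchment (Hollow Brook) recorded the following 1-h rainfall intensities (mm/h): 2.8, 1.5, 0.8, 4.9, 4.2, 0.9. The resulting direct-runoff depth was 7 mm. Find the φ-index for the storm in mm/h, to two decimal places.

φ ≈ 1.63 mm/h

Only the 3 blocks with intensity above φ contribute runoff: 2.8, 4.9, 4.2 mm/h.
Σ(I−φ)·Δt = d  ⇒  (2.8+4.9+4.2 − 3φ)·1 = 7
φ = (11.90 − 7/1) / 3 = 1.63 mm/h.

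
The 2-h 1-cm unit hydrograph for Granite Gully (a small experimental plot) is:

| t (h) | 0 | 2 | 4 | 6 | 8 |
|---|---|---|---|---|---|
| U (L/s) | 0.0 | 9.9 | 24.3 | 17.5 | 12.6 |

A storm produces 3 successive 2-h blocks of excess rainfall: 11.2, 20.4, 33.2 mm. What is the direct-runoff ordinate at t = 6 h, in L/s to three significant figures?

Q ≈ 102 L/s

By discrete convolution, Q_j = Σ (P_i / 10 mm) · U_{j−i}.
At t = 6 h (j=3): Q = (11.2/10)·17.5 + (20.4/10)·24.3 + (33.2/10)·9.9 = 102 L/s.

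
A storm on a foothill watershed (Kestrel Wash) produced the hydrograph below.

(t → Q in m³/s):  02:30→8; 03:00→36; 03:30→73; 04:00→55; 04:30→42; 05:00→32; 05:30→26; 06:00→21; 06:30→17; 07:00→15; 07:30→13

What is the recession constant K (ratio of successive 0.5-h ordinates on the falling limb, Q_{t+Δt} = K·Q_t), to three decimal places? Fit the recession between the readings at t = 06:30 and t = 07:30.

Using the recession-limb readings at t = 06:30 and t = 07:30: Q falls from 17 to 13 m³/s over 2 intervals.
K = (Q₂/Q₁)^(1/2) = (13/17)^(1/2) = 0.874.

K ≈ 0.874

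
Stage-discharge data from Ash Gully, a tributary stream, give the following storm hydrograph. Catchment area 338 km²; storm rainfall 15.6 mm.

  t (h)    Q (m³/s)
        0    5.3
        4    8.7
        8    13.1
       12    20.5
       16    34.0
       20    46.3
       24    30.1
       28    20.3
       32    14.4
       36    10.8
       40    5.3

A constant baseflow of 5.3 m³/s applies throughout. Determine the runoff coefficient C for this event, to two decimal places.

C ≈ 0.41

ΣQ_DR = 150.5 m³/s; V = ΣQ_DR·Δt = 2.167 × 10^6 m³.
Runoff depth d = V / A = 6.412 mm.
C = d / P = 6.412 / 15.6 = 0.41.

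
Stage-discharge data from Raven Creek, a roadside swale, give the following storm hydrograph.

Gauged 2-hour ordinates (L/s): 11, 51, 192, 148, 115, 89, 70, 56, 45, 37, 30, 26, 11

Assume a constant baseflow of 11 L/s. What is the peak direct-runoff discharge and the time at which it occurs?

Subtracting baseflow gives direct-runoff ordinates: 0.0, 40.0, 181.0, 137.0, 104.0, 78.0, 59.0, 45.0, 34.0, 26.0, 19.0, 15.0, 0.0 L/s.
The maximum is 181.0 L/s, occurring at the reading for t = 4 h.

Q_p = 181.0 L/s at t = 4 h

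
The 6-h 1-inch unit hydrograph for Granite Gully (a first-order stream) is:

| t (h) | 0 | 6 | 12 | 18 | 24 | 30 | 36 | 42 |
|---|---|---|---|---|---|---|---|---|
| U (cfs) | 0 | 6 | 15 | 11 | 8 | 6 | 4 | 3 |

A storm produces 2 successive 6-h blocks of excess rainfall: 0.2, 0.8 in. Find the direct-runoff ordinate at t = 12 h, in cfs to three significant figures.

By discrete convolution, Q_j = Σ (P_i / 1 in) · U_{j−i}.
At t = 12 h (j=2): Q = (0.2/1)·15 + (0.8/1)·6 = 7.80 cfs.

Q ≈ 7.80 cfs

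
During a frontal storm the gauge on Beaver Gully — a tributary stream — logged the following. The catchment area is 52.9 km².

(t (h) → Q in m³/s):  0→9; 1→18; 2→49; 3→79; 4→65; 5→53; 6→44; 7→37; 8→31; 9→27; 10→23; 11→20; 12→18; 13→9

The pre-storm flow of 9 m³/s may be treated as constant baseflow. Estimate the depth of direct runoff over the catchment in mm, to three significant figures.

d ≈ 24.2 mm

Direct runoff: 0.0, 9.0, 40.0, 70.0, 56.0, 44.0, 35.0, 28.0, 22.0, 18.0, 14.0, 11.0, 9.0, 0.0 m³/s; ΣQ_DR = 356.0 m³/s.
V = ΣQ_DR · Δt = 356.0 × 3600 s = 1.282 × 10^6 m³.
Over A = 52.9 km², depth = V / A = 24.2 mm.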